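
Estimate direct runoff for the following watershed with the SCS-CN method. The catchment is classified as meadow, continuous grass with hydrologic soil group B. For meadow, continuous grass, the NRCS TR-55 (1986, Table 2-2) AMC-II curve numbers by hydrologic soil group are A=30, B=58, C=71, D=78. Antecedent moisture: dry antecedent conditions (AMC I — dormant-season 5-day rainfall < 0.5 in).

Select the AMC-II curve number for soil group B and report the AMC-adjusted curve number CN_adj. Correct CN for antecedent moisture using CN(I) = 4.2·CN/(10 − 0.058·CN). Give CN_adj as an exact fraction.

CN_adj = 2900/79 ≈ 36.709

NRCS table: meadow, continuous grass, soil group B → CN(II) = 58
Adjust CN=58 to AMC I: 4.2·58/(10 − 0.058·58) → (1218/5) ÷ (1659/250) = 2900/79 ≈ 36.709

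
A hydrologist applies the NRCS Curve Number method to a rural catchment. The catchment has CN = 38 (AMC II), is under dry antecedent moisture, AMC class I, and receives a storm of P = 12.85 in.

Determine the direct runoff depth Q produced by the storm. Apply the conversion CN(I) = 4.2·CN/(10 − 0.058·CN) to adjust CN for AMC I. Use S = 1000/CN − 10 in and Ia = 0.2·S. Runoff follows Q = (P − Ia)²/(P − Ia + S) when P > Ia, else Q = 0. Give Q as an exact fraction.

Dry (AMC I): CN(I) = 4.2·38/(10 − 0.058·38) = (798/5)/(1949/250) = 39900/1949 ≈ 20.472
Max retention: S = 1000/(39900/1949) − 10 = 15500/399 in (≈ 38.847 in)
Initial abstraction Ia = S/5 = (15500/399)/5 = 3100/399 ≈ 7.769 in
P − Ia = 12.850 − 7.769 = 40543/7980 ≈ 5.081 in (> 0, runoff occurs)
Q: (40543/7980)² ÷ (350543/7980) = 1643734849/2797333140 in (≈ 0.588 in)

Q = 1643734849/2797333140 in ≈ 0.588 in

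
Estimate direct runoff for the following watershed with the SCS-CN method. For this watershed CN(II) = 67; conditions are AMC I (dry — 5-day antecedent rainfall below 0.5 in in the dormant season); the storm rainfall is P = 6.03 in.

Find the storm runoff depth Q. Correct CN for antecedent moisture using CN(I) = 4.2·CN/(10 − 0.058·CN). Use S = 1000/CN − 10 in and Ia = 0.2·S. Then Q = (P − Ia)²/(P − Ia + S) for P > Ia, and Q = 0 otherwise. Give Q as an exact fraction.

CN(I) from CN(II)=67: (4.2·67)/(10 − 0.058·67) = 46900/1019 ≈ 46.026
S = 1000/(46900/1019) − 10 = 5500/469 in ≈ 11.727 in
Initial abstraction Ia = S/5 = (5500/469)/5 = 1100/469 ≈ 2.345 in
P − Ia = 6.030 − 2.345 = 172807/46900 ≈ 3.685 in (> 0, runoff occurs)
Q: (172807/46900)² ÷ (722807/46900) = 29862259249/33899648300 in (≈ 0.881 in)

Q = 29862259249/33899648300 in ≈ 0.881 in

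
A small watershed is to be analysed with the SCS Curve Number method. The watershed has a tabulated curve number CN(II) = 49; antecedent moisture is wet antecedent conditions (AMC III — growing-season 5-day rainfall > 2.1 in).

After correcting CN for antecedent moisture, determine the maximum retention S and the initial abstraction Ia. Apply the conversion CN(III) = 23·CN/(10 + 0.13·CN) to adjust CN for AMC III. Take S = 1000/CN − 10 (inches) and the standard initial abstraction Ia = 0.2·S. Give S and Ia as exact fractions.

CN(III) from CN(II)=49: (23·49)/(10 + 0.13·49) = 112700/1637 ≈ 68.845
Max retention: S = 1000/(112700/1637) − 10 = 5100/1127 in (≈ 4.525 in)
Initial abstraction Ia = S/5 = (5100/1127)/5 = 1020/1127 ≈ 0.905 in

S = 5100/1127 in ≈ 4.525 in; Ia = 1020/1127 in ≈ 0.905 in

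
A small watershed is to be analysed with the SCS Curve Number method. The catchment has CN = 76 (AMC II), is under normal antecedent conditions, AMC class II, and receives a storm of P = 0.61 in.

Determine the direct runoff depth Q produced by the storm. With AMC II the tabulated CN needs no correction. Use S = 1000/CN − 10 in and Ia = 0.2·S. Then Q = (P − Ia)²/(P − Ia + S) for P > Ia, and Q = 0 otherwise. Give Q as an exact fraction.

Q = 0 in ≈ 0.000 in

AMC II — tabulated CN = 76 applies directly.
S = 1000/76 − 10 = 60/19 in ≈ 3.158 in
Ia = 0.2S: 0.2·3.158 = 0.632 in (exactly 12/19)
P = 0.610 ≤ Ia = 0.632 in: entire storm abstracted, Q = 0.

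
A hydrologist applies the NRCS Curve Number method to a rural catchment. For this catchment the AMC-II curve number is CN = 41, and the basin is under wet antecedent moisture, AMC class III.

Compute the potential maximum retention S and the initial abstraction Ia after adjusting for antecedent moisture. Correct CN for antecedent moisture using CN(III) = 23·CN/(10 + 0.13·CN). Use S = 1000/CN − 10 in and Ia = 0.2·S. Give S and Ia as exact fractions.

Adjust CN=41 to AMC III: 23·41/(10 + 0.13·41) → 943 ÷ (1533/100) = 94300/1533 ≈ 61.513
Max retention: S = 1000/(94300/1533) − 10 = 5900/943 in (≈ 6.257 in)
Ia = 0.2S: 0.2·6.257 = 1.251 in (exactly 1180/943)

S = 5900/943 in ≈ 6.257 in; Ia = 1180/943 in ≈ 1.251 in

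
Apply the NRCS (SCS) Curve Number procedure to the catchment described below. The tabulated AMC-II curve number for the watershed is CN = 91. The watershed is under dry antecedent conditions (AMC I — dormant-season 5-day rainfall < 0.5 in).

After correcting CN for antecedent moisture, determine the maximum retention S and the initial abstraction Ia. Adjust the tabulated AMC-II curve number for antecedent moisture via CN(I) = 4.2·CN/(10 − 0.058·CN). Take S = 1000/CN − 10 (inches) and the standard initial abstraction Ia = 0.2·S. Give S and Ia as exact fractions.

Adjust CN=91 to AMC I: 4.2·91/(10 − 0.058·91) → (1911/5) ÷ (2361/500) = 63700/787 ≈ 80.940
Max retention: S = 1000/(63700/787) − 10 = 1500/637 in (≈ 2.355 in)
Ia = 0.2·(1500/637) = 300/637 in ≈ 0.471 in

S = 1500/637 in ≈ 2.355 in; Ia = 300/637 in ≈ 0.471 in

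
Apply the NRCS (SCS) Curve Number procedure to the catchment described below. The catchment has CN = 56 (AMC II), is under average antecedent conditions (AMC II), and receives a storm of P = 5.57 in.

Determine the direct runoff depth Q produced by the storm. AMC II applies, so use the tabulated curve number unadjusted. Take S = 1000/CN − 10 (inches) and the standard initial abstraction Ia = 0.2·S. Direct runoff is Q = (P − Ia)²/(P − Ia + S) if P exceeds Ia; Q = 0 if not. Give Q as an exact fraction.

AMC II — tabulated CN = 56 applies directly.
S = 1000/56 − 10 = 55/7 in ≈ 7.857 in
Ia = 0.2·(55/7) = 11/7 in ≈ 1.571 in
Excess rainfall: 5.570 − 1.571 = 3.999 in; P > Ia so Q > 0
Q = (2799/700)²/((2799/700) + 55/7) = (7834401/490000)/(8299/700) = 7834401/5809300 in ≈ 1.349 in

Q = 7834401/5809300 in ≈ 1.349 in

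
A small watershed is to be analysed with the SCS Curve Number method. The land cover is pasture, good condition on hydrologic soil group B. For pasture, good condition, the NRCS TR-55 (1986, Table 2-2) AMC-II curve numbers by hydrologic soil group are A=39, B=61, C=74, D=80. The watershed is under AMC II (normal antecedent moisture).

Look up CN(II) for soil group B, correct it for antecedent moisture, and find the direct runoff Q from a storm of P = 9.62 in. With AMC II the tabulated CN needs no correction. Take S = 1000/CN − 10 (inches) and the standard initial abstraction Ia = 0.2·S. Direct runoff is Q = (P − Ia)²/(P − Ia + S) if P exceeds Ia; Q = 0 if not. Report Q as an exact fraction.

NRCS table: pasture, good condition, soil group B → CN(II) = 61
CN(II) = 61; AMC II needs no correction.
Retention S: 1000/CN − 10 with CN=61.000 → S = 390/61 ≈ 6.393 in
Ia = 0.2·(390/61) = 78/61 in ≈ 1.279 in
P − Ia = 9.620 − 1.279 = 25441/3050 ≈ 8.341 in (> 0, runoff occurs)
Runoff Q = (P−Ia)²/(P−Ia+S) = (8.341)²/(8.341+6.393) = 49788037/10543850 ≈ 4.722 in

Q = 49788037/10543850 in ≈ 4.722 in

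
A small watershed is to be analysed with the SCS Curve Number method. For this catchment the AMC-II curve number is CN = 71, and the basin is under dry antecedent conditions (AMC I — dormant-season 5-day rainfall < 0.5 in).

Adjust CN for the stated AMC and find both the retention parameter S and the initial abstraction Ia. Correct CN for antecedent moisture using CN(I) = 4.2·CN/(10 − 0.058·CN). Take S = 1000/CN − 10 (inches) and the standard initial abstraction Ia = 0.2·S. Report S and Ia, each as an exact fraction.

CN(I) from CN(II)=71: (4.2·71)/(10 − 0.058·71) = 149100/2941 ≈ 50.697
Max retention: S = 1000/(149100/2941) − 10 = 14500/1491 in (≈ 9.725 in)
Ia = 0.2S: 0.2·9.725 = 1.945 in (exactly 2900/1491)

S = 14500/1491 in ≈ 9.725 in; Ia = 2900/1491 in ≈ 1.945 in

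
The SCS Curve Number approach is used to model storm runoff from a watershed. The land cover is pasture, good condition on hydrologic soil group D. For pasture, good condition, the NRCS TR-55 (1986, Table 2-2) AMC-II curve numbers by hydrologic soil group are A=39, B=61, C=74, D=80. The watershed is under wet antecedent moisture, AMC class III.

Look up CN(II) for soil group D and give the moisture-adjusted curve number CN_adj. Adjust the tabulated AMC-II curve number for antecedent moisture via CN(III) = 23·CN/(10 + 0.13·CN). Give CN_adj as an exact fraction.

NRCS table: pasture, good condition, soil group D → CN(II) = 80
Adjust CN=80 to AMC III: 23·80/(10 + 0.13·80) → 1840 ÷ (102/5) = 4600/51 ≈ 90.196

CN_adj = 4600/51 ≈ 90.196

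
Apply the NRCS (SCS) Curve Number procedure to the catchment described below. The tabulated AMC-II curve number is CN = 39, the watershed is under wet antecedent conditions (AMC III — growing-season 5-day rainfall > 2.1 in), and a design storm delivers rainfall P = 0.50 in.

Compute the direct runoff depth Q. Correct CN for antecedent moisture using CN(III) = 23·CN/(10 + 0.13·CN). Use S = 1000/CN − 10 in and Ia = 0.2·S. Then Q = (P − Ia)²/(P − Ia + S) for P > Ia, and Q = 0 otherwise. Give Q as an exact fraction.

Q = 0 in ≈ 0.000 in

Wet (AMC III): CN(III) = 23·39/(10 + 0.13·39) = 897/(1507/100) = 89700/1507 ≈ 59.522
S = 1000/(89700/1507) − 10 = 6100/897 in ≈ 6.800 in
Ia = 0.2·(6100/897) = 1220/897 in ≈ 1.360 in
P = 0.500 ≤ Ia = 1.360 in: entire storm abstracted, Q = 0.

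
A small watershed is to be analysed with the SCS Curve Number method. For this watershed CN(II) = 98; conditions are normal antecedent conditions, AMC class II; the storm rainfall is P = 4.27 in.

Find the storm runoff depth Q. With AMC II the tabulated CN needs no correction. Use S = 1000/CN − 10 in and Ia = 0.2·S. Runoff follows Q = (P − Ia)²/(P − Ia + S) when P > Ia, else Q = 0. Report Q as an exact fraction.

CN(II) = 98; AMC II needs no correction.
Max retention: S = 1000/98 − 10 = 10/49 in (≈ 0.204 in)
Ia = 0.2S: 0.2·0.204 = 0.041 in (exactly 2/49)
Excess rainfall: 4.270 − 0.041 = 4.229 in; P > Ia so Q > 0
Runoff Q = (P−Ia)²/(P−Ia+S) = (4.229)²/(4.229+0.204) = 429442729/106442700 ≈ 4.034 in

Q = 429442729/106442700 in ≈ 4.034 in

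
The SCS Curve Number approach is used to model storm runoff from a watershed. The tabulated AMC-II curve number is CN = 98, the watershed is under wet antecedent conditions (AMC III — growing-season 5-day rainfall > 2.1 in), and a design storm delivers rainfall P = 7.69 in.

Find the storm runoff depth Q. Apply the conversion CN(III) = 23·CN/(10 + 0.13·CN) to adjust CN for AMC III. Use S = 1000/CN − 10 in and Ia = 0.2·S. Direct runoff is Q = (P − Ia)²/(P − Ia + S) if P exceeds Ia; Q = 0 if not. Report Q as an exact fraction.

Adjust CN=98 to AMC III: 23·98/(10 + 0.13·98) → 2254 ÷ (1137/50) = 112700/1137 ≈ 99.120
S = 1000/(112700/1137) − 10 = 100/1127 in ≈ 0.089 in
Ia = 0.2S: 0.2·0.089 = 0.018 in (exactly 20/1127)
P − Ia = 7.690 − 0.018 = 864663/112700 ≈ 7.672 in (> 0, runoff occurs)
Q: (864663/112700)² ÷ (874663/112700) = 747642103569/98574520100 in (≈ 7.585 in)

Q = 747642103569/98574520100 in ≈ 7.585 in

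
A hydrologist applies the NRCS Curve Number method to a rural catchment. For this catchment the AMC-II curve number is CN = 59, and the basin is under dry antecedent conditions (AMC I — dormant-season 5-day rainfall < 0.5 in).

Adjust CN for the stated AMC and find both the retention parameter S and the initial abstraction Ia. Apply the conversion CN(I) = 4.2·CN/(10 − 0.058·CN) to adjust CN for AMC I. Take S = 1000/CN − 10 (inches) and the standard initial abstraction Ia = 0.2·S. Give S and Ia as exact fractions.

Dry (AMC I): CN(I) = 4.2·59/(10 − 0.058·59) = (1239/5)/(3289/500) = 123900/3289 ≈ 37.671
Retention S: 1000/CN − 10 with CN=37.671 → S = 20500/1239 ≈ 16.546 in
Initial abstraction Ia = S/5 = (20500/1239)/5 = 4100/1239 ≈ 3.309 in

S = 20500/1239 in ≈ 16.546 in; Ia = 4100/1239 in ≈ 3.309 in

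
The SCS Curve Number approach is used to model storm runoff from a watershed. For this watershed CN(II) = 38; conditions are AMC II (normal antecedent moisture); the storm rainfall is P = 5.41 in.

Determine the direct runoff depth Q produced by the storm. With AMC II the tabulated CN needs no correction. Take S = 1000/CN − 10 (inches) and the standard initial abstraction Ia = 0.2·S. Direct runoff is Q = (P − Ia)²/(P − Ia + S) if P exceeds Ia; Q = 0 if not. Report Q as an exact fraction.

Average conditions: CN = 38 (no AMC adjustment).
Retention S: 1000/CN − 10 with CN=38.000 → S = 310/19 ≈ 16.316 in
Ia = 0.2·(310/19) = 62/19 in ≈ 3.263 in
P − Ia = 5.410 − 3.263 = 4079/1900 ≈ 2.147 in (> 0, runoff occurs)
Runoff Q = (P−Ia)²/(P−Ia+S) = (2.147)²/(2.147+16.316) = 16638241/66650100 ≈ 0.250 in

Q = 16638241/66650100 in ≈ 0.250 in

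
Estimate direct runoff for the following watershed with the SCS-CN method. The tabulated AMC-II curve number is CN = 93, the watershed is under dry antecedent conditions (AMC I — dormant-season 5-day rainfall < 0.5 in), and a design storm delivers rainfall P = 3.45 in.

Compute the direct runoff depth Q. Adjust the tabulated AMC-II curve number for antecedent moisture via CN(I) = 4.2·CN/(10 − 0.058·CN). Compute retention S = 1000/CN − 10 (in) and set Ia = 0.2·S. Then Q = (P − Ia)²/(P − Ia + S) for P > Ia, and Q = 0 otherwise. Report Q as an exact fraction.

CN(I) from CN(II)=93: (4.2·93)/(10 − 0.058·93) = 27900/329 ≈ 84.802
Retention S: 1000/CN − 10 with CN=84.802 → S = 500/279 ≈ 1.792 in
Ia = 0.2S: 0.2·1.792 = 0.358 in (exactly 100/279)
P − Ia = 3.450 − 0.358 = 17251/5580 ≈ 3.092 in (> 0, runoff occurs)
Q = (17251/5580)²/((17251/5580) + 500/279) = (297597001/31136400)/(27251/5580) = 297597001/152060580 in ≈ 1.957 in

Q = 297597001/152060580 in ≈ 1.957 in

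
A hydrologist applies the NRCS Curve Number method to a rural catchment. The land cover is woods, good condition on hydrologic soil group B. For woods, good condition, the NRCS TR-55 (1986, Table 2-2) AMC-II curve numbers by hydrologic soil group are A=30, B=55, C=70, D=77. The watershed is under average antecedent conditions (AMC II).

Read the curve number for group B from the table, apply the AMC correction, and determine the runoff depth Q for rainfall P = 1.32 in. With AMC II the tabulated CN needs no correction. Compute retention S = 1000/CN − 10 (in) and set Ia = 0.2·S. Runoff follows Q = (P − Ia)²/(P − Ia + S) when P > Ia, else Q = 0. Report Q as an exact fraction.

Q = 0 in ≈ 0.000 in

NRCS table: woods, good condition, soil group B → CN(II) = 55
Average conditions: CN = 55 (no AMC adjustment).
S = 1000/55 − 10 = 90/11 in ≈ 8.182 in
Ia = 0.2S: 0.2·8.182 = 1.636 in (exactly 18/11)
P = 1.320 ≤ Ia = 1.636 in: entire storm abstracted, Q = 0.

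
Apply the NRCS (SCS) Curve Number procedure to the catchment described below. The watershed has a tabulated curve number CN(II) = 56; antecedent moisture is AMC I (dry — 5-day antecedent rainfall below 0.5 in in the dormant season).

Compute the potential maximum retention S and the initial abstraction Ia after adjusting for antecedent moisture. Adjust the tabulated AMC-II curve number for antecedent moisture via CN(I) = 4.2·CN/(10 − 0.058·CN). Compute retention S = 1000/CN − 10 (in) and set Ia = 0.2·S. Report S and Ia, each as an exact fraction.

Dry (AMC I): CN(I) = 4.2·56/(10 − 0.058·56) = (1176/5)/(844/125) = 7350/211 ≈ 34.834
Max retention: S = 1000/(7350/211) − 10 = 2750/147 in (≈ 18.707 in)
Ia = 0.2·(2750/147) = 550/147 in ≈ 3.741 in

S = 2750/147 in ≈ 18.707 in; Ia = 550/147 in ≈ 3.741 in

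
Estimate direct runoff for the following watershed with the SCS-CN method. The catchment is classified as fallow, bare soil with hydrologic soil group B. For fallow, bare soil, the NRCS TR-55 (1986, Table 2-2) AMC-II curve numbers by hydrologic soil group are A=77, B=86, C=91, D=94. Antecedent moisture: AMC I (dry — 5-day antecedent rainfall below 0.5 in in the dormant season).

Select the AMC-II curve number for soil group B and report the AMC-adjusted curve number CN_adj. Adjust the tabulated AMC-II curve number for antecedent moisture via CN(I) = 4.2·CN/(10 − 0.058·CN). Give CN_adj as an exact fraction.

NRCS table: fallow, bare soil, soil group B → CN(II) = 86
CN(I) from CN(II)=86: (4.2·86)/(10 − 0.058·86) = 12900/179 ≈ 72.067

CN_adj = 12900/179 ≈ 72.067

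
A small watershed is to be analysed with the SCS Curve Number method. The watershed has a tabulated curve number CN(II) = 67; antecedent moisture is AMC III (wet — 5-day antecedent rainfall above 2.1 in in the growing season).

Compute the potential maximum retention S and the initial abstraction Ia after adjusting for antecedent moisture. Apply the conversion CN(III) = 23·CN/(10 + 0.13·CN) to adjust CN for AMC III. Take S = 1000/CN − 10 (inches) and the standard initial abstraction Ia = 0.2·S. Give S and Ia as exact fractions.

S = 3300/1541 in ≈ 2.141 in; Ia = 660/1541 in ≈ 0.428 in

Adjust CN=67 to AMC III: 23·67/(10 + 0.13·67) → 1541 ÷ (1871/100) = 154100/1871 ≈ 82.362
S = 1000/(154100/1871) − 10 = 3300/1541 in ≈ 2.141 in
Ia = 0.2·(3300/1541) = 660/1541 in ≈ 0.428 in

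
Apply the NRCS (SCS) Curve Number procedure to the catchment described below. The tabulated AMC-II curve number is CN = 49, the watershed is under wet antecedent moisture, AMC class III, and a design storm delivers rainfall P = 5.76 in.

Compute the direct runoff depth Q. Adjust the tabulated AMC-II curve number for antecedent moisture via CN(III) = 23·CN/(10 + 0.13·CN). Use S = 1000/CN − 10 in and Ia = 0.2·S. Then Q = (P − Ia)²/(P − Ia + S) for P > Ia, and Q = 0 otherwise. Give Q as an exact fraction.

Q = 389811603/155131550 in ≈ 2.513 in

Adjust CN=49 to AMC III: 23·49/(10 + 0.13·49) → 1127 ÷ (1637/100) = 112700/1637 ≈ 68.845
S = 1000/(112700/1637) − 10 = 5100/1127 in ≈ 4.525 in
Initial abstraction Ia = S/5 = (5100/1127)/5 = 1020/1127 ≈ 0.905 in
P − Ia = 5.760 − 0.905 = 136788/28175 ≈ 4.855 in (> 0, runoff occurs)
Q: (136788/28175)² ÷ (264288/28175) = 389811603/155131550 in (≈ 2.513 in)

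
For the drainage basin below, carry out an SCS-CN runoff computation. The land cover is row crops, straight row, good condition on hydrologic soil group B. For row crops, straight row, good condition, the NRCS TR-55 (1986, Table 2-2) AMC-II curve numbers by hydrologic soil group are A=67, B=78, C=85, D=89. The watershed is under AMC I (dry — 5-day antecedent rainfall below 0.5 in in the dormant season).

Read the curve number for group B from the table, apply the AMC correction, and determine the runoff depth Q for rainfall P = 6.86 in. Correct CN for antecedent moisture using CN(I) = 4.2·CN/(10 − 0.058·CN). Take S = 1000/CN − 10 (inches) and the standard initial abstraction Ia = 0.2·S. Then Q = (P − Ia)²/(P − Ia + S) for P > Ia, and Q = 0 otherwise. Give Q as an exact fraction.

Q = 51038490889/20512551150 in ≈ 2.488 in

NRCS table: row crops, straight row, good condition, soil group B → CN(II) = 78
Dry (AMC I): CN(I) = 4.2·78/(10 − 0.058·78) = (1638/5)/(1369/250) = 81900/1369 ≈ 59.825
Retention S: 1000/CN − 10 with CN=59.825 → S = 5500/819 ≈ 6.716 in
Initial abstraction Ia = S/5 = (5500/819)/5 = 1100/819 ≈ 1.343 in
Since P=6.860 > Ia=1.343: effective rainfall P−Ia = 225917/40950 in
Runoff Q = (P−Ia)²/(P−Ia+S) = (5.517)²/(5.517+6.716) = 51038490889/20512551150 ≈ 2.488 in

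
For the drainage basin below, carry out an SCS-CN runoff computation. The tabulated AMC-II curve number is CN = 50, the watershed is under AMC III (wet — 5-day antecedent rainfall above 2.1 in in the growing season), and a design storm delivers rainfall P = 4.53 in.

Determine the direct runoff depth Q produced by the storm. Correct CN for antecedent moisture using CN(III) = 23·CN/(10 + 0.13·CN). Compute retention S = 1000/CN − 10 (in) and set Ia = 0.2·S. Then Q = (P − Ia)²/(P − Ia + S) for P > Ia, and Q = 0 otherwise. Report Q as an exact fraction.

Q = 70879561/42363700 in ≈ 1.673 in

CN(III) from CN(II)=50: (23·50)/(10 + 0.13·50) = 2300/33 ≈ 69.697
S = 1000/(2300/33) − 10 = 100/23 in ≈ 4.348 in
Ia = 0.2·(100/23) = 20/23 in ≈ 0.870 in
Since P=4.530 > Ia=0.870: effective rainfall P−Ia = 8419/2300 in
Q: (8419/2300)² ÷ (18419/2300) = 70879561/42363700 in (≈ 1.673 in)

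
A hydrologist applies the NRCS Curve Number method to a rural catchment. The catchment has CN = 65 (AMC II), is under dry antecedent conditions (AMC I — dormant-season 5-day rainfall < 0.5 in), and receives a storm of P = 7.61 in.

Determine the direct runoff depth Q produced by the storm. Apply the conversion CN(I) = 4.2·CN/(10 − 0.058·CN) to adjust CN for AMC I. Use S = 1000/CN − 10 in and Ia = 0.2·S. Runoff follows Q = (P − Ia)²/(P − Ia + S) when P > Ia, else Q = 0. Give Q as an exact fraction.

Q = 387263041/271748100 in ≈ 1.425 in

CN(I) from CN(II)=65: (4.2·65)/(10 − 0.058·65) = 3900/89 ≈ 43.820
Max retention: S = 1000/(3900/89) − 10 = 500/39 in (≈ 12.821 in)
Initial abstraction Ia = S/5 = (500/39)/5 = 100/39 ≈ 2.564 in
Excess rainfall: 7.610 − 2.564 = 5.046 in; P > Ia so Q > 0
Q: (19679/3900)² ÷ (69679/3900) = 387263041/271748100 in (≈ 1.425 in)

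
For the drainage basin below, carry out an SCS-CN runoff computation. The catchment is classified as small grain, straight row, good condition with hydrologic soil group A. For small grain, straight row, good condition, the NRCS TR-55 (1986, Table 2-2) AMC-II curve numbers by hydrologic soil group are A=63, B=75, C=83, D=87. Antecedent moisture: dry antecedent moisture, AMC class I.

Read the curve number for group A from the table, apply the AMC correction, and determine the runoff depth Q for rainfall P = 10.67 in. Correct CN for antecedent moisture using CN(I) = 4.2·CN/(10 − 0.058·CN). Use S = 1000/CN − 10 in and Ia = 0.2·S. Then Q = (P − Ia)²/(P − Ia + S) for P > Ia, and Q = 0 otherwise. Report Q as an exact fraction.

Q = 1085015972881/382564104300 in ≈ 2.836 in

NRCS table: small grain, straight row, good condition, soil group A → CN(II) = 63
CN(I) from CN(II)=63: (4.2·63)/(10 − 0.058·63) = 132300/3173 ≈ 41.696
Retention S: 1000/CN − 10 with CN=41.696 → S = 18500/1323 ≈ 13.983 in
Initial abstraction Ia = S/5 = (18500/1323)/5 = 3700/1323 ≈ 2.797 in
P − Ia = 10.670 − 2.797 = 1041641/132300 ≈ 7.873 in (> 0, runoff occurs)
Q: (1041641/132300)² ÷ (2891641/132300) = 1085015972881/382564104300 in (≈ 2.836 in)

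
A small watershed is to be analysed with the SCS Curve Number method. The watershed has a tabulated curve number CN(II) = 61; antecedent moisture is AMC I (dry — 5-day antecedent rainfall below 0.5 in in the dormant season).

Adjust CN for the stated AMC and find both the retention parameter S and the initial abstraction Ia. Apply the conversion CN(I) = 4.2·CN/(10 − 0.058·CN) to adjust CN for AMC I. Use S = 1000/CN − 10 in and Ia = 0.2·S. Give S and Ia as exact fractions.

S = 6500/427 in ≈ 15.222 in; Ia = 1300/427 in ≈ 3.044 in

Adjust CN=61 to AMC I: 4.2·61/(10 − 0.058·61) → (1281/5) ÷ (3231/500) = 42700/1077 ≈ 39.647
Retention S: 1000/CN − 10 with CN=39.647 → S = 6500/427 ≈ 15.222 in
Ia = 0.2S: 0.2·15.222 = 3.044 in (exactly 1300/427)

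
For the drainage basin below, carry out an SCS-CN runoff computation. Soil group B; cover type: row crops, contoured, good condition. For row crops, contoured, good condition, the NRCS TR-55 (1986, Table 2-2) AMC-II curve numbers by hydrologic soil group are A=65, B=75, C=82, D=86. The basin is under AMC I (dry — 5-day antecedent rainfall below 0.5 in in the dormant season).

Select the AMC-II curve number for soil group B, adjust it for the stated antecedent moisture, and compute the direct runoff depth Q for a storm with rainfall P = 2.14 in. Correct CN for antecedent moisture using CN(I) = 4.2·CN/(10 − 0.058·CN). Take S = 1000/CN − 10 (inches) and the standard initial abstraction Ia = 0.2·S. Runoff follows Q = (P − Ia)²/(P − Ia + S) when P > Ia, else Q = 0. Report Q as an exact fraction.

NRCS table: row crops, contoured, good condition, soil group B → CN(II) = 75
Adjust CN=75 to AMC I: 4.2·75/(10 − 0.058·75) → 315 ÷ (113/20) = 6300/113 ≈ 55.752
Max retention: S = 1000/(6300/113) − 10 = 500/63 in (≈ 7.937 in)
Ia = 0.2S: 0.2·7.937 = 1.587 in (exactly 100/63)
P − Ia = 2.140 − 1.587 = 1741/3150 ≈ 0.553 in (> 0, runoff occurs)
Q: (1741/3150)² ÷ (26741/3150) = 3031081/84234150 in (≈ 0.036 in)

Q = 3031081/84234150 in ≈ 0.036 in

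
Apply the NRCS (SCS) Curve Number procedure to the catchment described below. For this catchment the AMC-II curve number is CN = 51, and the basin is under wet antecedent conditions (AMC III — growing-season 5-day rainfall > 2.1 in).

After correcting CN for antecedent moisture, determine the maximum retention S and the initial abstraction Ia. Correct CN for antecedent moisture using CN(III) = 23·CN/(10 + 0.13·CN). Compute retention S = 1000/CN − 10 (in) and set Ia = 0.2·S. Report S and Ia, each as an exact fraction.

CN(III) from CN(II)=51: (23·51)/(10 + 0.13·51) = 117300/1663 ≈ 70.535
Max retention: S = 1000/(117300/1663) − 10 = 4900/1173 in (≈ 4.177 in)
Ia = 0.2·(4900/1173) = 980/1173 in ≈ 0.835 in

S = 4900/1173 in ≈ 4.177 in; Ia = 980/1173 in ≈ 0.835 in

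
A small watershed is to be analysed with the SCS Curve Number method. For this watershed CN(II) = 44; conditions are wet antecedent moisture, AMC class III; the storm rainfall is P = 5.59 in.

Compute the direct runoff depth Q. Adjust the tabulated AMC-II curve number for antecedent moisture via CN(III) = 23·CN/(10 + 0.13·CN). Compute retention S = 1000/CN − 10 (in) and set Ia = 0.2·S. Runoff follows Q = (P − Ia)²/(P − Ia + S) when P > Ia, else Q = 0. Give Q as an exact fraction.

CN(III) from CN(II)=44: (23·44)/(10 + 0.13·44) = 25300/393 ≈ 64.377
Max retention: S = 1000/(25300/393) − 10 = 1400/253 in (≈ 5.534 in)
Ia = 0.2S: 0.2·5.534 = 1.107 in (exactly 280/253)
Since P=5.590 > Ia=1.107: effective rainfall P−Ia = 113427/25300 in
Runoff Q = (P−Ia)²/(P−Ia+S) = (4.483)²/(4.483+5.534) = 12865684329/6411703100 ≈ 2.007 in

Q = 12865684329/6411703100 in ≈ 2.007 in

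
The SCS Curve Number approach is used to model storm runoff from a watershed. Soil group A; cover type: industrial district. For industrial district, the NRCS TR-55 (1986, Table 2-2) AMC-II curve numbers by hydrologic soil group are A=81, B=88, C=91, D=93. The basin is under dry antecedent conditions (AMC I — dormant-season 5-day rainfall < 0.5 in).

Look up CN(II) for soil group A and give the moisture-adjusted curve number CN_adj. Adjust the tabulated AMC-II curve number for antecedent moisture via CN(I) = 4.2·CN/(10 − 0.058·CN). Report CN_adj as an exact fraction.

NRCS table: industrial district, soil group A → CN(II) = 81
Dry (AMC I): CN(I) = 4.2·81/(10 − 0.058·81) = (1701/5)/(2651/500) = 170100/2651 ≈ 64.164

CN_adj = 170100/2651 ≈ 64.164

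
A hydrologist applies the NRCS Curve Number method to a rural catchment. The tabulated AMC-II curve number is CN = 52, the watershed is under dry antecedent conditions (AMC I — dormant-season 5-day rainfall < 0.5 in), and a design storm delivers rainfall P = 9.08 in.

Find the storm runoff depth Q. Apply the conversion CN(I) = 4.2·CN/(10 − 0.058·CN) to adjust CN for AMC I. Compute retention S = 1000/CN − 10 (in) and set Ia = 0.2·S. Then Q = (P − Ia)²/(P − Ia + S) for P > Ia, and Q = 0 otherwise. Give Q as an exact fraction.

Q = 113571649/137994675 in ≈ 0.823 in

CN(I) from CN(II)=52: (4.2·52)/(10 − 0.058·52) = 9100/291 ≈ 31.271
Retention S: 1000/CN − 10 with CN=31.271 → S = 2000/91 ≈ 21.978 in
Initial abstraction Ia = S/5 = (2000/91)/5 = 400/91 ≈ 4.396 in
Since P=9.080 > Ia=4.396: effective rainfall P−Ia = 10657/2275 in
Q = (10657/2275)²/((10657/2275) + 2000/91) = (113571649/5175625)/(60657/2275) = 113571649/137994675 in ≈ 0.823 in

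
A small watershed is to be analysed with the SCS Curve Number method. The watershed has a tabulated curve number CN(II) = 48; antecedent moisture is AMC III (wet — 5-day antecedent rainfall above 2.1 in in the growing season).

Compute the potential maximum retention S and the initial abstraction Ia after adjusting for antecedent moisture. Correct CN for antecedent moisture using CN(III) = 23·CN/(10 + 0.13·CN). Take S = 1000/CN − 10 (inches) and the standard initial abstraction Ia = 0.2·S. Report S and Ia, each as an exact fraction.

S = 325/69 in ≈ 4.710 in; Ia = 65/69 in ≈ 0.942 in

Adjust CN=48 to AMC III: 23·48/(10 + 0.13·48) → 1104 ÷ (406/25) = 13800/203 ≈ 67.980
Retention S: 1000/CN − 10 with CN=67.980 → S = 325/69 ≈ 4.710 in
Ia = 0.2S: 0.2·4.710 = 0.942 in (exactly 65/69)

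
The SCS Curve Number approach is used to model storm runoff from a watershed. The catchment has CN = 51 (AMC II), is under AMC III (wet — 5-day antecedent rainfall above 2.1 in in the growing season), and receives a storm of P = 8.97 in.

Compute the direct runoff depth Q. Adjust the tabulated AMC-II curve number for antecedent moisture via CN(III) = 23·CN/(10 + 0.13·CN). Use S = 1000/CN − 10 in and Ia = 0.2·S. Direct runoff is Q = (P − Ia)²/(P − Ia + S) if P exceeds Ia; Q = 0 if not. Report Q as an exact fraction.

Q = 910461380761/169402431300 in ≈ 5.375 in

CN(III) from CN(II)=51: (23·51)/(10 + 0.13·51) = 117300/1663 ≈ 70.535
S = 1000/(117300/1663) − 10 = 4900/1173 in ≈ 4.177 in
Ia = 0.2·(4900/1173) = 980/1173 in ≈ 0.835 in
Excess rainfall: 8.970 − 0.835 = 8.135 in; P > Ia so Q > 0
Runoff Q = (P−Ia)²/(P−Ia+S) = (8.135)²/(8.135+4.177) = 910461380761/169402431300 ≈ 5.375 in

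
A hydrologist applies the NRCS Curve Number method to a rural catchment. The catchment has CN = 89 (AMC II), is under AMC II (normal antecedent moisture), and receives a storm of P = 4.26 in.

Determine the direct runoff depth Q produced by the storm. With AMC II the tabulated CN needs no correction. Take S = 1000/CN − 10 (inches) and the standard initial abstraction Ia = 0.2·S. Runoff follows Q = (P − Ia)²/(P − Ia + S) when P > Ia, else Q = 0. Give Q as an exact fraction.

Q = 318872449/103938650 in ≈ 3.068 in

Average conditions: CN = 89 (no AMC adjustment).
Max retention: S = 1000/89 − 10 = 110/89 in (≈ 1.236 in)
Ia = 0.2S: 0.2·1.236 = 0.247 in (exactly 22/89)
P − Ia = 4.260 − 0.247 = 17857/4450 ≈ 4.013 in (> 0, runoff occurs)
Q: (17857/4450)² ÷ (23357/4450) = 318872449/103938650 in (≈ 3.068 in)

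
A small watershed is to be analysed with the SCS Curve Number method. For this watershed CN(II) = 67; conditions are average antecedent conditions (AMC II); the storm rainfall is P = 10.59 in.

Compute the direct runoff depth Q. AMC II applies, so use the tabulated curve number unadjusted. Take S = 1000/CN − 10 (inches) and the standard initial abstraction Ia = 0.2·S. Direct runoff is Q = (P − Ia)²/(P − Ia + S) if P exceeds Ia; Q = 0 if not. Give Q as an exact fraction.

AMC II — tabulated CN = 67 applies directly.
S = 1000/67 − 10 = 330/67 in ≈ 4.925 in
Ia = 0.2·(330/67) = 66/67 in ≈ 0.985 in
P − Ia = 10.590 − 0.985 = 64353/6700 ≈ 9.605 in (> 0, runoff occurs)
Q: (64353/6700)² ÷ (97353/6700) = 460145401/72473900 in (≈ 6.349 in)

Q = 460145401/72473900 in ≈ 6.349 in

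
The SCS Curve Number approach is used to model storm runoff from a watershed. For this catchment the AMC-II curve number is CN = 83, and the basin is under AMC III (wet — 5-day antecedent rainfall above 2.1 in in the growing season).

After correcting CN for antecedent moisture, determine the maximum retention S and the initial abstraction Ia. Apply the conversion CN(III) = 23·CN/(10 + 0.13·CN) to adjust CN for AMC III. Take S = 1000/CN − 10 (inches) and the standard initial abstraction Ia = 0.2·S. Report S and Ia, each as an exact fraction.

Adjust CN=83 to AMC III: 23·83/(10 + 0.13·83) → 1909 ÷ (2079/100) = 190900/2079 ≈ 91.823
Retention S: 1000/CN − 10 with CN=91.823 → S = 1700/1909 ≈ 0.891 in
Initial abstraction Ia = S/5 = (1700/1909)/5 = 340/1909 ≈ 0.178 in

S = 1700/1909 in ≈ 0.891 in; Ia = 340/1909 in ≈ 0.178 in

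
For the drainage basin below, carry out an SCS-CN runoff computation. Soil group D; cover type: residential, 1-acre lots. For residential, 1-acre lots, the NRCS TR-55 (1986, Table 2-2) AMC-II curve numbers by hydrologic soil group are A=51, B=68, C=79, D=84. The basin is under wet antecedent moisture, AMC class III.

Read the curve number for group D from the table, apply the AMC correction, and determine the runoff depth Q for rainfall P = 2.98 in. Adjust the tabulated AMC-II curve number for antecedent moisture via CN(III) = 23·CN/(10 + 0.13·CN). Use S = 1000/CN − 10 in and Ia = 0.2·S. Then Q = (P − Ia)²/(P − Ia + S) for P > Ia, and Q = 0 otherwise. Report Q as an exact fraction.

Q = 4619513089/2124403050 in ≈ 2.174 in

NRCS table: residential, 1-acre lots, soil group D → CN(II) = 84
CN(III) from CN(II)=84: (23·84)/(10 + 0.13·84) = 48300/523 ≈ 92.352
Retention S: 1000/CN − 10 with CN=92.352 → S = 400/483 ≈ 0.828 in
Ia = 0.2S: 0.2·0.828 = 0.166 in (exactly 80/483)
Since P=2.980 > Ia=0.166: effective rainfall P−Ia = 67967/24150 in
Q: (67967/24150)² ÷ (87967/24150) = 4619513089/2124403050 in (≈ 2.174 in)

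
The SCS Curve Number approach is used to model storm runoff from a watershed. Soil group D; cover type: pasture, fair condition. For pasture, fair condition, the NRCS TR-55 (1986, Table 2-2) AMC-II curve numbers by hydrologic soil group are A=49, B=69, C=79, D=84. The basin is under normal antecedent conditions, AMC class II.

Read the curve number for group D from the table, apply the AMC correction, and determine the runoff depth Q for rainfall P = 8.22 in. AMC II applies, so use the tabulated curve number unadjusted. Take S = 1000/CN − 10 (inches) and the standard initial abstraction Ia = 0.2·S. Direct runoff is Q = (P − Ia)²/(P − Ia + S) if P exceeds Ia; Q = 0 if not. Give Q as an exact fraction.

NRCS table: pasture, fair condition, soil group D → CN(II) = 84
AMC II — tabulated CN = 84 applies directly.
Retention S: 1000/CN − 10 with CN=84.000 → S = 40/21 ≈ 1.905 in
Initial abstraction Ia = S/5 = (40/21)/5 = 8/21 ≈ 0.381 in
Excess rainfall: 8.220 − 0.381 = 7.839 in; P > Ia so Q > 0
Q: (8231/1050)² ÷ (10231/1050) = 67749361/10742550 in (≈ 6.307 in)

Q = 67749361/10742550 in ≈ 6.307 in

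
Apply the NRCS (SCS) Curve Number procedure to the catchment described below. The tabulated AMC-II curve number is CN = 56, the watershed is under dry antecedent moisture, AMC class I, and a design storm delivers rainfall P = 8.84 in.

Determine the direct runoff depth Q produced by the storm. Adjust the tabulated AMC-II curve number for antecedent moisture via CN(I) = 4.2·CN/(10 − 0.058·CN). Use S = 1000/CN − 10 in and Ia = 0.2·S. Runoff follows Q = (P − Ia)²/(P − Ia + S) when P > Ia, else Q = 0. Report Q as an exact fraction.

Dry (AMC I): CN(I) = 4.2·56/(10 − 0.058·56) = (1176/5)/(844/125) = 7350/211 ≈ 34.834
S = 1000/(7350/211) − 10 = 2750/147 in ≈ 18.707 in
Ia = 0.2S: 0.2·18.707 = 3.741 in (exactly 550/147)
P − Ia = 8.840 − 3.741 = 18737/3675 ≈ 5.099 in (> 0, runoff occurs)
Q: (18737/3675)² ÷ (87487/3675) = 351075169/321514725 in (≈ 1.092 in)

Q = 351075169/321514725 in ≈ 1.092 in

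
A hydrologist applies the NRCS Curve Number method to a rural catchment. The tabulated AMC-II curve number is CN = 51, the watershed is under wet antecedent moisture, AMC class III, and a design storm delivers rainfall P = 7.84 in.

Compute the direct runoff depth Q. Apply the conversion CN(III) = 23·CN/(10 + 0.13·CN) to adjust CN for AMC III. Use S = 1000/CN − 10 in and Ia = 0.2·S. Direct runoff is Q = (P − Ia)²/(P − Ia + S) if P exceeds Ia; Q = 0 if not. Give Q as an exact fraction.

Q = 30752512/7008675 in ≈ 4.388 in

Wet (AMC III): CN(III) = 23·51/(10 + 0.13·51) = 1173/(1663/100) = 117300/1663 ≈ 70.535
S = 1000/(117300/1663) − 10 = 4900/1173 in ≈ 4.177 in
Ia = 0.2·(4900/1173) = 980/1173 in ≈ 0.835 in
P − Ia = 7.840 − 0.835 = 205408/29325 ≈ 7.005 in (> 0, runoff occurs)
Q: (205408/29325)² ÷ (327908/29325) = 30752512/7008675 in (≈ 4.388 in)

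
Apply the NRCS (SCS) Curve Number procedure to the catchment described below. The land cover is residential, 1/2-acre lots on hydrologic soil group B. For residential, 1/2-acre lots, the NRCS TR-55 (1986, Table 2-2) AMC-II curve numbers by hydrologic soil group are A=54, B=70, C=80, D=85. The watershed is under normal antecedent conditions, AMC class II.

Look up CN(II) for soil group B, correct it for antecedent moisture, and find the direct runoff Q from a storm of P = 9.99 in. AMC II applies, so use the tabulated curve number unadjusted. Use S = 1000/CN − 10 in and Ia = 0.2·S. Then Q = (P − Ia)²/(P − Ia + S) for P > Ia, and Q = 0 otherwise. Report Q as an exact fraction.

NRCS table: residential, 1/2-acre lots, soil group B → CN(II) = 70
CN(II) = 70; AMC II needs no correction.
S = 1000/70 − 10 = 30/7 in ≈ 4.286 in
Ia = 0.2·(30/7) = 6/7 in ≈ 0.857 in
P − Ia = 9.990 − 0.857 = 6393/700 ≈ 9.133 in (> 0, runoff occurs)
Q: (6393/700)² ÷ (9393/700) = 13623483/2191700 in (≈ 6.216 in)

Q = 13623483/2191700 in ≈ 6.216 in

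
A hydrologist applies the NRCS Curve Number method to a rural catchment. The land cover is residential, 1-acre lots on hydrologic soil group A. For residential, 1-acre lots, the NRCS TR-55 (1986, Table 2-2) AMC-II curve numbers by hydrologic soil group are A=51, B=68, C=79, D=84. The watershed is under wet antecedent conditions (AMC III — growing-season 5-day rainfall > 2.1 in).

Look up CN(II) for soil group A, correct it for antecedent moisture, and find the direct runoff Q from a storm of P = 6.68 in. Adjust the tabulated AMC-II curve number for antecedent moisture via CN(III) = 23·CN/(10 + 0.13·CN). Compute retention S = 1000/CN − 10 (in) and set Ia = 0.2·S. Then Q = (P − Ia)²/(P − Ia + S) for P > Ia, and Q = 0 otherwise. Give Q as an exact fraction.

NRCS table: residential, 1-acre lots, soil group A → CN(II) = 51
CN(III) from CN(II)=51: (23·51)/(10 + 0.13·51) = 117300/1663 ≈ 70.535
S = 1000/(117300/1663) − 10 = 4900/1173 in ≈ 4.177 in
Initial abstraction Ia = S/5 = (4900/1173)/5 = 980/1173 ≈ 0.835 in
Since P=6.680 > Ia=0.835: effective rainfall P−Ia = 171391/29325 in
Q = (171391/29325)²/((171391/29325) + 4900/1173) = (29374874881/859955625)/(293891/29325) = 29374874881/8618353575 in ≈ 3.408 in

Q = 29374874881/8618353575 in ≈ 3.408 in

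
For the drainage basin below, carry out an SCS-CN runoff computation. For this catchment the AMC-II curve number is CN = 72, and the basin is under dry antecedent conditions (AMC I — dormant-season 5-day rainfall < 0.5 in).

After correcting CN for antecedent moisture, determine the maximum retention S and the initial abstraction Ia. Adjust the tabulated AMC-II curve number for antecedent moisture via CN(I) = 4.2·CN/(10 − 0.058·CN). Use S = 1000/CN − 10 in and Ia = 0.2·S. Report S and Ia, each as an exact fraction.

S = 250/27 in ≈ 9.259 in; Ia = 50/27 in ≈ 1.852 in

Adjust CN=72 to AMC I: 4.2·72/(10 − 0.058·72) → (1512/5) ÷ (728/125) = 675/13 ≈ 51.923
Max retention: S = 1000/(675/13) − 10 = 250/27 in (≈ 9.259 in)
Ia = 0.2·(250/27) = 50/27 in ≈ 1.852 in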